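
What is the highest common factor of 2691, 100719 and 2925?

9

gcd(2691, 100719): 100719 = 37·2691 + 1152; 2691 = 2·1152 + 387; 1152 = 2·387 + 378; 387 = 1·378 + 9; 378 = 42·9 + 0 → 9
gcd(9, 2925): 2925 = 325·9 + 0 → 9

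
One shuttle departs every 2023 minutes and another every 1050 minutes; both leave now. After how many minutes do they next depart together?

303450

gcd first: 2023 = 1·1050 + 973; 1050 = 1·973 + 77; 973 = 12·77 + 49; 77 = 1·49 + 28; 49 = 1·28 + 21; 28 = 1·21 + 7; 21 = 3·7 + 0 → gcd = 7
lcm = 2023·1050/gcd = 2124150/7 = 303450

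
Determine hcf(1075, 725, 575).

gcd(1075, 725): 1075 = 1·725 + 350; 725 = 2·350 + 25; 350 = 14·25 + 0 → 25
gcd(25, 575): 575 = 23·25 + 0 → 25

25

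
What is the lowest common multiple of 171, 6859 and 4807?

171 = 3² · 19; 6859 = 19³; 4807 = 11 · 19 · 23
lcm takes max exponent of each prime: 3² · 11 · 19³ · 23 = 15617943

15617943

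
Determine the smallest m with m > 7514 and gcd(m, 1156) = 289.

7803

gcd(m, 1156) = 289 forces 289 | m; write m = 289s. Then gcd(289s, 289·4) = 289·gcd(s, 4), so need gcd(s, 4) = 1.
289s > 7514 gives s ≥ 27. The least s ≥ 27 coprime to 4 is 27, so m = 289·27 = 7803.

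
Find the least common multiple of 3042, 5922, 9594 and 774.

lcm(3042, 5922) = 3042·5922/gcd = 18014724/18 = 1000818
lcm(1000818, 9594) = 1000818·9594/gcd = 9601847892/234 = 41033538
lcm(41033538, 774) = 41033538·774/gcd = 31759958412/18 = 1764442134

1764442134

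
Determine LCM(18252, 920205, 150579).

33127380

18252 = 2² · 3³ · 13²; 920205 = 3² · 5 · 11² · 13²; 150579 = 3⁴ · 11 · 13²
lcm takes max exponent of each prime: 2² · 3⁴ · 5 · 11² · 13² = 33127380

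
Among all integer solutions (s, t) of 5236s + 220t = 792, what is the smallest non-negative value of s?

2

Euclid: 5236 = 23·220 + 176; 220 = 1·176 + 44; 176 = 4·44 + 0 → gcd = 44; 792 = 44·18.
Back-substitution yields 5236·(-1) + 220·(24) = 44, so one solution is s = -1·18 = -18, t = 24·18 = 432.
Solutions in s differ by 220/44 = 5; the one in [0, 5) is -18 mod 5 = 2.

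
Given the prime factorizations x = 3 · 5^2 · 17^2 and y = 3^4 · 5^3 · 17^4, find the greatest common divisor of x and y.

min exponent per shared prime: 3 · 5^2 · 17^2 = 21675

21675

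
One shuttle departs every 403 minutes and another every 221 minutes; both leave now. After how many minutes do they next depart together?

403 = 13 · 31; 221 = 13 · 17
max exponents: 13 · 17 · 31 = 6851

6851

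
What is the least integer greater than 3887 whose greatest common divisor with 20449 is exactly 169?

4056

20449 = 169·121. Any a with gcd(a, 20449) = 169 is a multiple of 169, say 169s, with s coprime to 121.
Need s > 3887/169, so s ≥ 24. First s ≥ 24 with gcd(s, 121) = 1 is s = 24. Thus a = 169·24 = 4056.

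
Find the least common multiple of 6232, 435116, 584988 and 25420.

lcm(6232, 435116) = 6232·435116/gcd = 2711642912/4 = 677910728
lcm(677910728, 584988) = 677910728·584988/gcd = 396569640951264/4756 = 83383019544
lcm(83383019544, 25420) = 83383019544·25420/gcd = 2119596356808480/5084 = 416915097720

416915097720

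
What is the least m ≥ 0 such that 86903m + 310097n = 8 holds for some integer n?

134768

gcd(86903, 310097) = 1 (Euclid: 310097 = 3·86903 + 49388; 86903 = 1·49388 + 37515; 49388 = 1·37515 + 11873; 37515 = 3·11873 + 1896; 11873 = 6·1896 + 497; 1896 = 3·497 + 405; 497 = 1·405 + 92; 405 = 4·92 + 37; 92 = 2·37 + 18; 37 = 2·18 + 1; 18 = 18·1 + 0), and 1 | 8.
Extended Euclid: 86903·(16846) + 310097·(-4721) = 1. Scale by 8: m₀ = 134768.
General solution m = m₀ + 310097t; reducing mod 310097 gives m = 134768 (and n = -37768).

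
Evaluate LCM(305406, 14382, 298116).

85988280924

305406 = 2 · 3² · 19² · 47; 14382 = 2 · 3² · 17 · 47; 298116 = 2² · 3² · 7² · 13²
lcm takes max exponent of each prime: 2² · 3² · 7² · 13² · 17 · 19² · 47 = 85988280924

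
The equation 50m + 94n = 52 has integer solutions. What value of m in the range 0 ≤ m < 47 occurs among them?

33

Reduce mod 94: 50m ≡ 52 (mod 94). With g = gcd(50, 94) = 2 dividing 52, divide through: 25m ≡ 26 (mod 47).
Since gcd(25, 47) = 1, m ≡ 26·(25)⁻¹ ≡ 33 (mod 47). Smallest non-negative: 33.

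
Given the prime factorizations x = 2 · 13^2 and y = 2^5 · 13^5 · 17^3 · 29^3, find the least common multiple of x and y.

1423663981824032

max exponent per prime: 2^5 · 13^5 · 17^3 · 29^3 = 1423663981824032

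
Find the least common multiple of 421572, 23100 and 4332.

lcm(421572, 23100) = 421572·23100/gcd = 9738313200/12 = 811526100
lcm(811526100, 4332) = 811526100·4332/gcd = 3515531065200/228 = 15418995900

15418995900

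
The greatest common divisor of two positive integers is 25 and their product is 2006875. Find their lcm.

gcd·lcm = product, so lcm = 2006875/25 = 80275.

80275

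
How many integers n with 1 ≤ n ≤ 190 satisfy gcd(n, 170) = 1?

71

Prime factors of 170: 2, 5, 17. Count integers ≤ 190 divisible by none of them.
By inclusion–exclusion: 190 − ⌊190/2⌋ − ⌊190/5⌋ − ⌊190/17⌋ + ⌊190/10⌋ + ⌊190/34⌋ + ⌊190/85⌋ − ⌊190/170⌋ = 71.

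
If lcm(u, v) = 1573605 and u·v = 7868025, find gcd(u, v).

From gcd × lcm = uv: gcd = 7868025 / 1573605 = 5.

5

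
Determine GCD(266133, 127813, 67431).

133

gcd(266133, 127813): 266133 = 2·127813 + 10507; 127813 = 12·10507 + 1729; 10507 = 6·1729 + 133; 1729 = 13·133 + 0 → 133
gcd(133, 67431): 67431 = 507·133 + 0 → 133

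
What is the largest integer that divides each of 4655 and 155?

4655 = 5 · 7² · 19
155 = 5 · 31
Common: 5 = 5

5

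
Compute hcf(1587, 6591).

Euclid: 6591 = 4·1587 + 243; 1587 = 6·243 + 129; 243 = 1·129 + 114; 129 = 1·114 + 15; 114 = 7·15 + 9; 15 = 1·9 + 6; 9 = 1·6 + 3; 6 = 2·3 + 0. Last nonzero remainder: 3.

3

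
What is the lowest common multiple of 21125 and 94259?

1991221375

21125 = 5³ · 13²; 94259 = 11² · 19 · 41
max exponents: 5³ · 11² · 13² · 19 · 41 = 1991221375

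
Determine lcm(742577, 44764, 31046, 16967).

186092766508

742577 = 11² · 17 · 19²; 44764 = 2² · 19² · 31; 31046 = 2 · 19² · 43; 16967 = 19² · 47
lcm takes max exponent of each prime: 2² · 11² · 17 · 19² · 31 · 43 · 47 = 186092766508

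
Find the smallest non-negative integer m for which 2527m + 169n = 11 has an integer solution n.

gcd(2527, 169) = 1 (Euclid: 2527 = 14·169 + 161; 169 = 1·161 + 8; 161 = 20·8 + 1; 8 = 8·1 + 0), and 1 | 11.
Extended Euclid: 2527·(21) + 169·(-314) = 1. Scale by 11: m₀ = 231.
General solution m = m₀ + 169t; reducing mod 169 gives m = 62 (and n = -927).

62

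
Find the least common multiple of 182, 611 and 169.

182 = 2 · 7 · 13; 611 = 13 · 47; 169 = 13²
lcm takes max exponent of each prime: 2 · 7 · 13² · 47 = 111202

111202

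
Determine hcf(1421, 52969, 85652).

49

1421 = 7² · 29; 52969 = 7² · 23 · 47; 85652 = 2² · 7² · 19 · 23
gcd takes min exponent of each prime: 7² = 49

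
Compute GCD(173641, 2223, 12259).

173641 = 13 · 19² · 37; 2223 = 3² · 13 · 19; 12259 = 13 · 23 · 41
gcd takes min exponent of each prime: 13 = 13

13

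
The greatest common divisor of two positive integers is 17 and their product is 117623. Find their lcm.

6919

gcd·lcm = product, so lcm = 117623/17 = 6919.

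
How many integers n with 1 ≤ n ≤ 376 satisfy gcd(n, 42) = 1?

Prime factors of 42: 2, 3, 7. Count integers ≤ 376 divisible by none of them.
By inclusion–exclusion: 376 − ⌊376/2⌋ − ⌊376/3⌋ − ⌊376/7⌋ + ⌊376/6⌋ + ⌊376/14⌋ + ⌊376/21⌋ − ⌊376/42⌋ = 107.

107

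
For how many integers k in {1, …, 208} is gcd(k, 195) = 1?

102

Prime factors of 195: 3, 5, 13. Count integers ≤ 208 divisible by none of them.
By inclusion–exclusion: 208 − ⌊208/3⌋ − ⌊208/5⌋ − ⌊208/13⌋ + ⌊208/15⌋ + ⌊208/39⌋ + ⌊208/65⌋ − ⌊208/195⌋ = 102.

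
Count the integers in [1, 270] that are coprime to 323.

241

Prime factors of 323: 17, 19. Count integers ≤ 270 divisible by none of them.
By inclusion–exclusion: 270 − ⌊270/17⌋ − ⌊270/19⌋ + ⌊270/323⌋ = 241.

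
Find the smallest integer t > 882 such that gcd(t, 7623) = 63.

gcd(t, 7623) = 63 forces 63 | t; write t = 63s. Then gcd(63s, 63·121) = 63·gcd(s, 121), so need gcd(s, 121) = 1.
63s > 882 gives s ≥ 15. The least s ≥ 15 coprime to 121 is 15, so t = 63·15 = 945.

945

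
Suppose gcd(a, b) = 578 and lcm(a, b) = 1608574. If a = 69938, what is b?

a·b = gcd·lcm = 578·1608574 = 929755772, so b = 929755772/69938 = 13294.

13294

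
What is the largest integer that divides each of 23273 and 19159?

17

23273 = 17 · 37²
19159 = 7² · 17 · 23
Common: 17 = 17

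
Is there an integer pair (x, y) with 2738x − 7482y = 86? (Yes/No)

By Bézout, 2738x − 7482y = 86 has integer solutions iff gcd(2738, 7482) | 86.
Euclid: 7482 = 2·2738 + 2006; 2738 = 1·2006 + 732; 2006 = 2·732 + 542; 732 = 1·542 + 190; 542 = 2·190 + 162; 190 = 1·162 + 28; 162 = 5·28 + 22; 28 = 1·22 + 6; 22 = 3·6 + 4; 6 = 1·4 + 2; 4 = 2·2 + 0. gcd = 2; 86 mod 2 = 0. Yes.

Yes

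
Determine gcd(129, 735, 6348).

3

gcd(129, 735): 735 = 5·129 + 90; 129 = 1·90 + 39; 90 = 2·39 + 12; 39 = 3·12 + 3; 12 = 4·3 + 0 → 3
gcd(3, 6348): 6348 = 2116·3 + 0 → 3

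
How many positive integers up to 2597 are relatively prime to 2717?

Prime factors of 2717: 11, 13, 19. Count integers ≤ 2597 divisible by none of them.
By inclusion–exclusion: 2597 − ⌊2597/11⌋ − ⌊2597/13⌋ − ⌊2597/19⌋ + ⌊2597/143⌋ + ⌊2597/209⌋ + ⌊2597/247⌋ − ⌊2597/2717⌋ = 2066.

2066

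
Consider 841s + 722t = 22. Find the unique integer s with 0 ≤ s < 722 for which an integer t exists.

164

Euclid: 841 = 1·722 + 119; 722 = 6·119 + 8; 119 = 14·8 + 7; 8 = 1·7 + 1; 7 = 7·1 + 0 → gcd = 1; 22 = 1·22.
Back-substitution yields 841·(-91) + 722·(106) = 1, so one solution is s = -91·22 = -2002, t = 106·22 = 2332.
Solutions in s differ by 722/1 = 722; the one in [0, 722) is -2002 mod 722 = 164.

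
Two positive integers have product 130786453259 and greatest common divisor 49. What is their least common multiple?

2669111291

gcd·lcm = product, so lcm = 130786453259/49 = 2669111291.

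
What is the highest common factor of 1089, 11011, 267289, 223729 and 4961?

121

1089 = 3² · 11²; 11011 = 7 · 11² · 13; 267289 = 11² · 47²; 223729 = 11² · 43²; 4961 = 11² · 41
gcd takes min exponent of each prime: 11² = 121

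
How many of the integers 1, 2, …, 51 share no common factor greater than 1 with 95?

39

Prime factors of 95: 5, 19. Count integers ≤ 51 divisible by none of them.
By inclusion–exclusion: 51 − ⌊51/5⌋ − ⌊51/19⌋ + ⌊51/95⌋ = 39.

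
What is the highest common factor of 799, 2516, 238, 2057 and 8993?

gcd(799, 2516): 2516 = 3·799 + 119; 799 = 6·119 + 85; 119 = 1·85 + 34; 85 = 2·34 + 17; 34 = 2·17 + 0 → 17
gcd(17, 238): 238 = 14·17 + 0 → 17
gcd(17, 2057): 2057 = 121·17 + 0 → 17
gcd(17, 8993): 8993 = 529·17 + 0 → 17

17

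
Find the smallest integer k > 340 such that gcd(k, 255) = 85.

425

Multiples of 85 above 340: 85·5, 85·6, … . Need the cofactor coprime to 255/85 = 3.
Checking s = 5, 6, … the first with gcd(s, 3) = 1 is s = 5, giving 425.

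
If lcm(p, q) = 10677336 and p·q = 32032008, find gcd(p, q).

3

From gcd × lcm = pq: gcd = 32032008 / 10677336 = 3.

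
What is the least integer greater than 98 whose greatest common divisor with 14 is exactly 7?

105

14 = 7·2. Any a with gcd(a, 14) = 7 is a multiple of 7, say 7s, with s coprime to 2.
Need s > 98/7, so s ≥ 15. First s ≥ 15 with gcd(s, 2) = 1 is s = 15. Thus a = 7·15 = 105.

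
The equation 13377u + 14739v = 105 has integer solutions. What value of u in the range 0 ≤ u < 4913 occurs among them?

gcd(13377, 14739) = 3 (Euclid: 14739 = 1·13377 + 1362; 13377 = 9·1362 + 1119; 1362 = 1·1119 + 243; 1119 = 4·243 + 147; 243 = 1·147 + 96; 147 = 1·96 + 51; 96 = 1·51 + 45; 51 = 1·45 + 6; 45 = 7·6 + 3; 6 = 2·3 + 0), and 3 | 105.
Extended Euclid: 13377·(-2305) + 14739·(2092) = 3. Scale by 35: u₀ = -80675.
General solution u = u₀ + 4913t; reducing mod 4913 gives u = 2846 (and v = -2583).

2846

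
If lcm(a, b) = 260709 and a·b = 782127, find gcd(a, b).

3

gcd·lcm = product, so gcd = 782127/260709 = 3.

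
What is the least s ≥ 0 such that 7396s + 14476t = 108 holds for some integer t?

2337

gcd(7396, 14476) = 4 (Euclid: 14476 = 1·7396 + 7080; 7396 = 1·7080 + 316; 7080 = 22·316 + 128; 316 = 2·128 + 60; 128 = 2·60 + 8; 60 = 7·8 + 4; 8 = 2·4 + 0), and 4 | 108.
Extended Euclid: 7396·(1695) + 14476·(-866) = 4. Scale by 27: s₀ = 45765.
General solution s = s₀ + 3619k; reducing mod 3619 gives s = 2337 (and t = -1194).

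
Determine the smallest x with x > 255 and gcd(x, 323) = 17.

323 = 17·19. Any x with gcd(x, 323) = 17 is a multiple of 17, say 17s, with s coprime to 19.
Need s > 255/17, so s ≥ 16. First s ≥ 16 with gcd(s, 19) = 1 is s = 16. Thus x = 17·16 = 272.

272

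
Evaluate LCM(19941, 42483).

977109

gcd first: 42483 = 2·19941 + 2601; 19941 = 7·2601 + 1734; 2601 = 1·1734 + 867; 1734 = 2·867 + 0 → gcd = 867
lcm = 19941·42483/gcd = 847153503/867 = 977109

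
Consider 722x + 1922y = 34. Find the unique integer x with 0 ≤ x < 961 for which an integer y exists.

gcd(722, 1922) = 2 (Euclid: 1922 = 2·722 + 478; 722 = 1·478 + 244; 478 = 1·244 + 234; 244 = 1·234 + 10; 234 = 23·10 + 4; 10 = 2·4 + 2; 4 = 2·2 + 0), and 2 | 34.
Extended Euclid: 722·(386) + 1922·(-145) = 2. Scale by 17: x₀ = 6562.
General solution x = x₀ + 961t; reducing mod 961 gives x = 796 (and y = -299).

796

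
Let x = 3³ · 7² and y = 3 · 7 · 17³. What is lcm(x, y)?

max exponent per prime: 3³ · 7² · 17³ = 6499899

6499899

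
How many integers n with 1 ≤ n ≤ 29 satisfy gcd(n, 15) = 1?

16

Prime factors of 15: 3, 5. Count integers ≤ 29 divisible by none of them.
By inclusion–exclusion: 29 − ⌊29/3⌋ − ⌊29/5⌋ + ⌊29/15⌋ = 16.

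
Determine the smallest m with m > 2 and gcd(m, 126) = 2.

gcd(m, 126) = 2 forces 2 | m; write m = 2s. Then gcd(2s, 2·63) = 2·gcd(s, 63), so need gcd(s, 63) = 1.
2s > 2 gives s ≥ 2. The least s ≥ 2 coprime to 63 is 2, so m = 2·2 = 4.

4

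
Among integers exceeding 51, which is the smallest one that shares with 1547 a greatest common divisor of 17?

68

gcd(m, 1547) = 17 forces 17 | m; write m = 17s. Then gcd(17s, 17·91) = 17·gcd(s, 91), so need gcd(s, 91) = 1.
17s > 51 gives s ≥ 4. The least s ≥ 4 coprime to 91 is 4, so m = 17·4 = 68.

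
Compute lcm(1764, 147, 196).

1764 = 2² · 3² · 7²; 147 = 3 · 7²; 196 = 2² · 7²
lcm takes max exponent of each prime: 2² · 3² · 7² = 1764

1764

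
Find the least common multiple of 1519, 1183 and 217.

256711

1519 = 7² · 31; 1183 = 7 · 13²; 217 = 7 · 31
lcm takes max exponent of each prime: 7² · 13² · 31 = 256711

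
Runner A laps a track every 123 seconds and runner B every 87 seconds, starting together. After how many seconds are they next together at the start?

gcd first: 123 = 1·87 + 36; 87 = 2·36 + 15; 36 = 2·15 + 6; 15 = 2·6 + 3; 6 = 2·3 + 0 → gcd = 3
lcm = 123·87/gcd = 10701/3 = 3567

3567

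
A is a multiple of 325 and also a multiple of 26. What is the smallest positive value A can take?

gcd first: 325 = 12·26 + 13; 26 = 2·13 + 0 → gcd = 13
lcm = 325·26/gcd = 8450/13 = 650

650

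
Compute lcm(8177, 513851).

8177 = 13 · 17 · 37; 513851 = 13 · 29² · 47
max exponents: 13 · 17 · 29² · 37 · 47 = 323212279

323212279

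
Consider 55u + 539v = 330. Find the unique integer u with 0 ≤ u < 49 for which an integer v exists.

6

Reduce mod 539: 55u ≡ 330 (mod 539). With g = gcd(55, 539) = 11 dividing 330, divide through: 5u ≡ 30 (mod 49).
Since gcd(5, 49) = 1, u ≡ 30·(5)⁻¹ ≡ 6 (mod 49). Smallest non-negative: 6.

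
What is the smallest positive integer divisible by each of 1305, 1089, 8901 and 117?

lcm(1305, 1089) = 1305·1089/gcd = 1421145/9 = 157905
lcm(157905, 8901) = 157905·8901/gcd = 1405512405/9 = 156168045
lcm(156168045, 117) = 156168045·117/gcd = 18271661265/9 = 2030184585

2030184585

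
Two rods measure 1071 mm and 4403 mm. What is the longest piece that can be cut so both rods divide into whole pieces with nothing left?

119

Euclid: 4403 = 4·1071 + 119; 1071 = 9·119 + 0. Last nonzero remainder: 119.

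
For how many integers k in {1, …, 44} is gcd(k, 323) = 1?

40

323 = 17·19. Inclusion–exclusion on these primes:
44 − ⌊44/17⌋ − ⌊44/19⌋ + ⌊44/323⌋ = 40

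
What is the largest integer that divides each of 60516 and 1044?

36

Euclid: 60516 = 57·1044 + 1008; 1044 = 1·1008 + 36; 1008 = 28·36 + 0. Last nonzero remainder: 36.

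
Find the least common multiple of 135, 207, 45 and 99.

135 = 3³ · 5; 207 = 3² · 23; 45 = 3² · 5; 99 = 3² · 11
lcm takes max exponent of each prime: 3³ · 5 · 11 · 23 = 34155

34155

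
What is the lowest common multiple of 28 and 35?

140

gcd first: 35 = 1·28 + 7; 28 = 4·7 + 0 → gcd = 7
lcm = 28·35/gcd = 980/7 = 140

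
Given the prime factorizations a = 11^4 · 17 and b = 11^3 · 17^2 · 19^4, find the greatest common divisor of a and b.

min exponent per shared prime: 11^3 · 17 = 22627

22627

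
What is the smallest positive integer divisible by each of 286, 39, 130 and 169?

286 = 2 · 11 · 13; 39 = 3 · 13; 130 = 2 · 5 · 13; 169 = 13²
lcm takes max exponent of each prime: 2 · 3 · 5 · 11 · 13² = 55770

55770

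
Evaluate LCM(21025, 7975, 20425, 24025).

181582559675

21025 = 5² · 29²; 7975 = 5² · 11 · 29; 20425 = 5² · 19 · 43; 24025 = 5² · 31²
lcm takes max exponent of each prime: 5² · 11 · 19 · 29² · 31² · 43 = 181582559675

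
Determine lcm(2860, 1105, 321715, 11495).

2860 = 2² · 5 · 11 · 13; 1105 = 5 · 13 · 17; 321715 = 5 · 37² · 47; 11495 = 5 · 11² · 19
lcm takes max exponent of each prime: 2² · 5 · 11² · 13 · 17 · 19 · 37² · 47 = 653826541940

653826541940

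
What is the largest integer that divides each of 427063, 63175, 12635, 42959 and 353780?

gcd(427063, 63175): 427063 = 6·63175 + 48013; 63175 = 1·48013 + 15162; 48013 = 3·15162 + 2527; 15162 = 6·2527 + 0 → 2527
gcd(2527, 12635): 12635 = 5·2527 + 0 → 2527
gcd(2527, 42959): 42959 = 17·2527 + 0 → 2527
gcd(2527, 353780): 353780 = 140·2527 + 0 → 2527

2527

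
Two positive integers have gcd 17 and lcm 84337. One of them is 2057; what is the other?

p·q = gcd·lcm = 17·84337 = 1433729, so q = 1433729/2057 = 697.

697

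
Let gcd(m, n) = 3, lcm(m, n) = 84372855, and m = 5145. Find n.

m·n = gcd·lcm = 3·84372855 = 253118565, so n = 253118565/5145 = 49197.

49197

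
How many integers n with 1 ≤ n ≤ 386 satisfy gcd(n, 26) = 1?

26 = 2·13. Inclusion–exclusion on these primes:
386 − ⌊386/2⌋ − ⌊386/13⌋ + ⌊386/26⌋ = 178

178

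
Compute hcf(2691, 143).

2691 = 3² · 13 · 23
143 = 11 · 13
Common: 13 = 13

13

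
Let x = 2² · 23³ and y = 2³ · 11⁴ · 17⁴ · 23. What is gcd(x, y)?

92

min exponent per shared prime: 2² · 23 = 92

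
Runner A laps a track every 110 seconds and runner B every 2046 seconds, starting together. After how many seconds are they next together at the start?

gcd first: 2046 = 18·110 + 66; 110 = 1·66 + 44; 66 = 1·44 + 22; 44 = 2·22 + 0 → gcd = 22
lcm = 110·2046/gcd = 225060/22 = 10230

10230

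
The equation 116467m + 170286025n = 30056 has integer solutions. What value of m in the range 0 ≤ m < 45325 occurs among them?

26318

Euclid: 170286025 = 1462·116467 + 11271; 116467 = 10·11271 + 3757; 11271 = 3·3757 + 0 → gcd = 3757; 30056 = 3757·8.
Back-substitution yields 116467·(14621) + 170286025·(-10) = 3757, so one solution is m = 14621·8 = 116968, n = -10·8 = -80.
Solutions in m differ by 170286025/3757 = 45325; the one in [0, 45325) is 116968 mod 45325 = 26318.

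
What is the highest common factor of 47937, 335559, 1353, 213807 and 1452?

3

gcd(47937, 335559): 335559 = 7·47937 + 0 → 47937
gcd(47937, 1353): 47937 = 35·1353 + 582; 1353 = 2·582 + 189; 582 = 3·189 + 15; 189 = 12·15 + 9; 15 = 1·9 + 6; 9 = 1·6 + 3; 6 = 2·3 + 0 → 3
gcd(3, 213807): 213807 = 71269·3 + 0 → 3
gcd(3, 1452): 1452 = 484·3 + 0 → 3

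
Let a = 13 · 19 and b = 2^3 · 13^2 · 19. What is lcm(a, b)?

max exponent per prime: 2^3 · 13^2 · 19 = 25688

25688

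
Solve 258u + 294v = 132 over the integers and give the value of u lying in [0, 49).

29

gcd(258, 294) = 6 (Euclid: 294 = 1·258 + 36; 258 = 7·36 + 6; 36 = 6·6 + 0), and 6 | 132.
Extended Euclid: 258·(8) + 294·(-7) = 6. Scale by 22: u₀ = 176.
General solution u = u₀ + 49t; reducing mod 49 gives u = 29 (and v = -25).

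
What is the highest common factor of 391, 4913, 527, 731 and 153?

gcd(391, 4913): 4913 = 12·391 + 221; 391 = 1·221 + 170; 221 = 1·170 + 51; 170 = 3·51 + 17; 51 = 3·17 + 0 → 17
gcd(17, 527): 527 = 31·17 + 0 → 17
gcd(17, 731): 731 = 43·17 + 0 → 17
gcd(17, 153): 153 = 9·17 + 0 → 17

17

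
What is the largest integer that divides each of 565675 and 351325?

25

565675 = 5² · 11³ · 17
351325 = 5² · 13 · 23 · 47
Common: 5² = 25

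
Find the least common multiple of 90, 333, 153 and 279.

1754910

lcm(90, 333) = 90·333/gcd = 29970/9 = 3330
lcm(3330, 153) = 3330·153/gcd = 509490/9 = 56610
lcm(56610, 279) = 56610·279/gcd = 15794190/9 = 1754910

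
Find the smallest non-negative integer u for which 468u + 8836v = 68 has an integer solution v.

812

Reduce mod 8836: 468u ≡ 68 (mod 8836). With g = gcd(468, 8836) = 4 dividing 68, divide through: 117u ≡ 17 (mod 2209).
Since gcd(117, 2209) = 1, u ≡ 17·(117)⁻¹ ≡ 812 (mod 2209). Smallest non-negative: 812.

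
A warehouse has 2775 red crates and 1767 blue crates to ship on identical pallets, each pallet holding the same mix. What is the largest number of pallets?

3

Euclid: 2775 = 1·1767 + 1008; 1767 = 1·1008 + 759; 1008 = 1·759 + 249; 759 = 3·249 + 12; 249 = 20·12 + 9; 12 = 1·9 + 3; 9 = 3·3 + 0. Last nonzero remainder: 3.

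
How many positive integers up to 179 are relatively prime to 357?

97

357 = 3·7·17. Inclusion–exclusion on these primes:
179 − ⌊179/3⌋ − ⌊179/7⌋ − ⌊179/17⌋ + ⌊179/21⌋ + ⌊179/51⌋ + ⌊179/119⌋ − ⌊179/357⌋ = 97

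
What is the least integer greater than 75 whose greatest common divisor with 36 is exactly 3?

87

36 = 3·12. Any t with gcd(t, 36) = 3 is a multiple of 3, say 3s, with s coprime to 12.
Need s > 75/3, so s ≥ 26. First s ≥ 26 with gcd(s, 12) = 1 is s = 29. Thus t = 3·29 = 87.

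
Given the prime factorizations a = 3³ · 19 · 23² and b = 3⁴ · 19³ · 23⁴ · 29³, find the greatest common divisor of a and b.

271377

min exponent per shared prime: 3³ · 19 · 23² = 271377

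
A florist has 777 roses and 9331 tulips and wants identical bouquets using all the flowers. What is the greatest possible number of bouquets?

Euclid: 9331 = 12·777 + 7; 777 = 111·7 + 0. Last nonzero remainder: 7.

7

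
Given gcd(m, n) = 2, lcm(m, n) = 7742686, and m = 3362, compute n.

m·n = gcd·lcm = 2·7742686 = 15485372, so n = 15485372/3362 = 4606.

4606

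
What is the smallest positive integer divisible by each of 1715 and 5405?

1715 = 5 · 7³; 5405 = 5 · 23 · 47
max exponents: 5 · 7³ · 23 · 47 = 1853915

1853915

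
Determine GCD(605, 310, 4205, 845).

605 = 5 · 11²; 310 = 2 · 5 · 31; 4205 = 5 · 29²; 845 = 5 · 13²
gcd takes min exponent of each prime: 5 = 5

5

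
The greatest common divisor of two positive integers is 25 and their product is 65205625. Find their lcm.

gcd·lcm = product, so lcm = 65205625/25 = 2608225.

2608225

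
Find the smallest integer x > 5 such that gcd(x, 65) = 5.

65 = 5·13. Any x with gcd(x, 65) = 5 is a multiple of 5, say 5s, with s coprime to 13.
Need s > 5/5, so s ≥ 2. First s ≥ 2 with gcd(s, 13) = 1 is s = 2. Thus x = 5·2 = 10.

10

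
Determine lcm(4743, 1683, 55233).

18834453

4743 = 3² · 17 · 31; 1683 = 3² · 11 · 17; 55233 = 3² · 17 · 19²
lcm takes max exponent of each prime: 3² · 11 · 17 · 19² · 31 = 18834453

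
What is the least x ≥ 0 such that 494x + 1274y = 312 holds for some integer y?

Euclid: 1274 = 2·494 + 286; 494 = 1·286 + 208; 286 = 1·208 + 78; 208 = 2·78 + 52; 78 = 1·52 + 26; 52 = 2·26 + 0 → gcd = 26; 312 = 26·12.
Back-substitution yields 494·(-18) + 1274·(7) = 26, so one solution is x = -18·12 = -216, y = 7·12 = 84.
Solutions in x differ by 1274/26 = 49; the one in [0, 49) is -216 mod 49 = 29.

29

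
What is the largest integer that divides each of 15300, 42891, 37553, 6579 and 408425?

15300 = 2² · 3² · 5² · 17; 42891 = 3 · 17 · 29²; 37553 = 17 · 47²; 6579 = 3² · 17 · 43; 408425 = 5² · 17 · 31²
gcd takes min exponent of each prime: 17 = 17

17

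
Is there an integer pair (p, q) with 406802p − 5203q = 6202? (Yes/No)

No

By Bézout, 406802p − 5203q = 6202 has integer solutions iff gcd(406802, 5203) | 6202.
Euclid: 406802 = 78·5203 + 968; 5203 = 5·968 + 363; 968 = 2·363 + 242; 363 = 1·242 + 121; 242 = 2·121 + 0. gcd = 121; 6202 mod 121 = 31. No.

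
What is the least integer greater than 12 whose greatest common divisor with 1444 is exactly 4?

gcd(x, 1444) = 4 forces 4 | x; write x = 4s. Then gcd(4s, 4·361) = 4·gcd(s, 361), so need gcd(s, 361) = 1.
4s > 12 gives s ≥ 4. The least s ≥ 4 coprime to 361 is 4, so x = 4·4 = 16.

16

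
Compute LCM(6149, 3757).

gcd first: 6149 = 1·3757 + 2392; 3757 = 1·2392 + 1365; 2392 = 1·1365 + 1027; 1365 = 1·1027 + 338; 1027 = 3·338 + 13; 338 = 26·13 + 0 → gcd = 13
lcm = 6149·3757/gcd = 23101793/13 = 1777061

1777061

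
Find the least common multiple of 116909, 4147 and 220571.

632766805957

lcm(116909, 4147) = 116909·4147/gcd = 484821623/13 = 37293971
lcm(37293971, 220571) = 37293971·220571/gcd = 8225968477441/13 = 632766805957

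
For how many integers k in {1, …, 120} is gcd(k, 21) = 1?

68

Prime factors of 21: 3, 7. Count integers ≤ 120 divisible by none of them.
By inclusion–exclusion: 120 − ⌊120/3⌋ − ⌊120/7⌋ + ⌊120/21⌋ = 68.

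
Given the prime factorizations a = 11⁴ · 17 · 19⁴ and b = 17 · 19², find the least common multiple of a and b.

32436505937

max exponent per prime: 11⁴ · 17 · 19⁴ = 32436505937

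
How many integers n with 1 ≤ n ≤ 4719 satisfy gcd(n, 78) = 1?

78 = 2·3·13. Inclusion–exclusion on these primes:
4719 − ⌊4719/2⌋ − ⌊4719/3⌋ − ⌊4719/13⌋ + ⌊4719/6⌋ + ⌊4719/26⌋ + ⌊4719/39⌋ − ⌊4719/78⌋ = 1452

1452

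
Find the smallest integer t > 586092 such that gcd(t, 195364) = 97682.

gcd(t, 195364) = 97682 forces 97682 | t; write t = 97682s. Then gcd(97682s, 97682·2) = 97682·gcd(s, 2), so need gcd(s, 2) = 1.
97682s > 586092 gives s ≥ 7. The least s ≥ 7 coprime to 2 is 7, so t = 97682·7 = 683774.

683774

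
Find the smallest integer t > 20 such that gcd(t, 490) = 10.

Multiples of 10 above 20: 10·3, 10·4, … . Need the cofactor coprime to 490/10 = 49.
Checking s = 3, 4, … the first with gcd(s, 49) = 1 is s = 3, giving 30.

30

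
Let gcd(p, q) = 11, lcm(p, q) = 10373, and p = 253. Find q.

451

p·q = gcd·lcm = 11·10373 = 114103, so q = 114103/253 = 451.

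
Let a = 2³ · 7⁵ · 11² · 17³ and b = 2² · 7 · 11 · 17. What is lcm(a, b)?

79930461688

max exponent per prime: 2³ · 7⁵ · 11² · 17³ = 79930461688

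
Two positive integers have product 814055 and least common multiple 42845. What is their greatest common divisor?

gcd·lcm = product, so gcd = 814055/42845 = 19.

19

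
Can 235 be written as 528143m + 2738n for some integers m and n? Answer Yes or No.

gcd(528143, 2738): 528143 = 192·2738 + 2447; 2738 = 1·2447 + 291; 2447 = 8·291 + 119; 291 = 2·119 + 53; 119 = 2·53 + 13; 53 = 4·13 + 1; 13 = 13·1 + 0 → 1
1 divides 235, so a solution exists.

Yes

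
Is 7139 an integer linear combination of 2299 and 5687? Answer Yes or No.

Yes

By Bézout, 2299u + 5687v = 7139 has integer solutions iff gcd(2299, 5687) | 7139.
Euclid: 5687 = 2·2299 + 1089; 2299 = 2·1089 + 121; 1089 = 9·121 + 0. gcd = 121; 7139 mod 121 = 0. Yes.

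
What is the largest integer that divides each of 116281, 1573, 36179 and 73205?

121

116281 = 11² · 31²; 1573 = 11² · 13; 36179 = 11² · 13 · 23; 73205 = 5 · 11⁴
gcd takes min exponent of each prime: 11² = 121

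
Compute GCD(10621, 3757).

13

Euclid: 10621 = 2·3757 + 3107; 3757 = 1·3107 + 650; 3107 = 4·650 + 507; 650 = 1·507 + 143; 507 = 3·143 + 78; 143 = 1·78 + 65; 78 = 1·65 + 13; 65 = 5·13 + 0. Last nonzero remainder: 13.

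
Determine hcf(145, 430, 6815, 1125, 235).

145 = 5 · 29; 430 = 2 · 5 · 43; 6815 = 5 · 29 · 47; 1125 = 3² · 5³; 235 = 5 · 47
gcd takes min exponent of each prime: 5 = 5

5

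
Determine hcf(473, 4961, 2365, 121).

11

gcd(473, 4961): 4961 = 10·473 + 231; 473 = 2·231 + 11; 231 = 21·11 + 0 → 11
gcd(11, 2365): 2365 = 215·11 + 0 → 11
gcd(11, 121): 121 = 11·11 + 0 → 11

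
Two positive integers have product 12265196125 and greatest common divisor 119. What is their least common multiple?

103068875

gcd·lcm = product, so lcm = 12265196125/119 = 103068875.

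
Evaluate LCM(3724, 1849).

6885676

3724 = 2² · 7² · 19; 1849 = 43²
max exponents: 2² · 7² · 19 · 43² = 6885676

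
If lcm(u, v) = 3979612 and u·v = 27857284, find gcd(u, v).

7

From gcd × lcm = uv: gcd = 27857284 / 3979612 = 7.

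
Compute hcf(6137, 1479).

6137 = 17 · 19²
1479 = 3 · 17 · 29
Common: 17 = 17

17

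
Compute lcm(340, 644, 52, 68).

711620

340 = 2² · 5 · 17; 644 = 2² · 7 · 23; 52 = 2² · 13; 68 = 2² · 17
lcm takes max exponent of each prime: 2² · 5 · 7 · 13 · 17 · 23 = 711620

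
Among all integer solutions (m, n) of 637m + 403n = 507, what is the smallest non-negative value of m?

Reduce mod 403: 637m ≡ 507 (mod 403). With g = gcd(637, 403) = 13 dividing 507, divide through: 49m ≡ 39 (mod 31).
Since gcd(49, 31) = 1, m ≡ 39·(49)⁻¹ ≡ 28 (mod 31). Smallest non-negative: 28.

28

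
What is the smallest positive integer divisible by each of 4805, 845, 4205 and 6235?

29365983335

4805 = 5 · 31²; 845 = 5 · 13²; 4205 = 5 · 29²; 6235 = 5 · 29 · 43
lcm takes max exponent of each prime: 5 · 13² · 29² · 31² · 43 = 29365983335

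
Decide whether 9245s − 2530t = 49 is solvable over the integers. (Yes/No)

No

By Bézout, 9245s − 2530t = 49 has integer solutions iff gcd(9245, 2530) | 49.
Euclid: 9245 = 3·2530 + 1655; 2530 = 1·1655 + 875; 1655 = 1·875 + 780; 875 = 1·780 + 95; 780 = 8·95 + 20; 95 = 4·20 + 15; 20 = 1·15 + 5; 15 = 3·5 + 0. gcd = 5; 49 mod 5 = 4. No.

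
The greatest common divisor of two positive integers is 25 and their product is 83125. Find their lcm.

3325

Since gcd(a,b)·lcm(a,b) = ab, lcm = 83125/25 = 3325.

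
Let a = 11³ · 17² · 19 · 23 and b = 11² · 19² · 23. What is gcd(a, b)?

52877

min exponent per shared prime: 11² · 19 · 23 = 52877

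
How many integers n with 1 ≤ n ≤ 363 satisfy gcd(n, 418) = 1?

418 = 2·11·19. Inclusion–exclusion on these primes:
363 − ⌊363/2⌋ − ⌊363/11⌋ − ⌊363/19⌋ + ⌊363/22⌋ + ⌊363/38⌋ + ⌊363/209⌋ − ⌊363/418⌋ = 156

156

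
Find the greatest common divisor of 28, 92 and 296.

28 = 2² · 7; 92 = 2² · 23; 296 = 2³ · 37
gcd takes min exponent of each prime: 2² = 4

4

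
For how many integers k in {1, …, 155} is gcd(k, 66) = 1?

47

Prime factors of 66: 2, 3, 11. Count integers ≤ 155 divisible by none of them.
By inclusion–exclusion: 155 − ⌊155/2⌋ − ⌊155/3⌋ − ⌊155/11⌋ + ⌊155/6⌋ + ⌊155/22⌋ + ⌊155/33⌋ − ⌊155/66⌋ = 47.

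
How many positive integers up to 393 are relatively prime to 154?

154

154 = 2·7·11. Inclusion–exclusion on these primes:
393 − ⌊393/2⌋ − ⌊393/7⌋ − ⌊393/11⌋ + ⌊393/14⌋ + ⌊393/22⌋ + ⌊393/77⌋ − ⌊393/154⌋ = 154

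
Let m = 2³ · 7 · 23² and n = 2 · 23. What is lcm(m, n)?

29624

max exponent per prime: 2³ · 7 · 23² = 29624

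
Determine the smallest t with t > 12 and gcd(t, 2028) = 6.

Multiples of 6 above 12: 6·3, 6·4, … . Need the cofactor coprime to 2028/6 = 338.
Checking s = 3, 4, … the first with gcd(s, 338) = 1 is s = 3, giving 18.

18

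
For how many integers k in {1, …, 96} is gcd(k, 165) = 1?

46

165 = 3·5·11. Inclusion–exclusion on these primes:
96 − ⌊96/3⌋ − ⌊96/5⌋ − ⌊96/11⌋ + ⌊96/15⌋ + ⌊96/33⌋ + ⌊96/55⌋ − ⌊96/165⌋ = 46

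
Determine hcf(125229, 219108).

Euclid: 219108 = 1·125229 + 93879; 125229 = 1·93879 + 31350; 93879 = 2·31350 + 31179; 31350 = 1·31179 + 171; 31179 = 182·171 + 57; 171 = 3·57 + 0. Last nonzero remainder: 57.

57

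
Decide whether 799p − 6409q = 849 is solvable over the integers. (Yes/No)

By Bézout, 799p − 6409q = 849 has integer solutions iff gcd(799, 6409) | 849.
Euclid: 6409 = 8·799 + 17; 799 = 47·17 + 0. gcd = 17; 849 mod 17 = 16. No.

No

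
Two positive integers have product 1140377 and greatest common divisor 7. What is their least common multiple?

162911

For any two positive integers, gcd × lcm equals their product. Hence lcm = 1140377 / 7 = 162911.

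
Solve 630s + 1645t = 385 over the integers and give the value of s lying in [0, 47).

45

Reduce mod 1645: 630s ≡ 385 (mod 1645). With g = gcd(630, 1645) = 35 dividing 385, divide through: 18s ≡ 11 (mod 47).
Since gcd(18, 47) = 1, s ≡ 11·(18)⁻¹ ≡ 45 (mod 47). Smallest non-negative: 45.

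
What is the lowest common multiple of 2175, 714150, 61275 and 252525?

2175 = 3 · 5² · 29; 714150 = 2 · 3³ · 5² · 23²; 61275 = 3 · 5² · 19 · 43; 252525 = 3 · 5² · 7 · 13 · 37
lcm takes max exponent of each prime: 2 · 3³ · 5² · 7 · 13 · 19 · 23² · 29 · 37 · 43 = 56970838483650

56970838483650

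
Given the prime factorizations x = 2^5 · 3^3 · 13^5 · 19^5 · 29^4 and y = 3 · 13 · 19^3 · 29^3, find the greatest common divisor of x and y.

6524081889

min exponent per shared prime: 3 · 13 · 19^3 · 29^3 = 6524081889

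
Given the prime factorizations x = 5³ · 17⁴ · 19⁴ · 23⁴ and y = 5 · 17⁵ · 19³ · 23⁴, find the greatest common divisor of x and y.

min exponent per shared prime: 5 · 17⁴ · 19³ · 23⁴ = 801563322521495

801563322521495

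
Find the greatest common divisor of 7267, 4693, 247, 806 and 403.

13

gcd(7267, 4693): 7267 = 1·4693 + 2574; 4693 = 1·2574 + 2119; 2574 = 1·2119 + 455; 2119 = 4·455 + 299; 455 = 1·299 + 156; 299 = 1·156 + 143; 156 = 1·143 + 13; 143 = 11·13 + 0 → 13
gcd(13, 247): 247 = 19·13 + 0 → 13
gcd(13, 806): 806 = 62·13 + 0 → 13
gcd(13, 403): 403 = 31·13 + 0 → 13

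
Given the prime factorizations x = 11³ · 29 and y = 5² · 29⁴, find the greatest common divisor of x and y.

min exponent per shared prime: 29 = 29

29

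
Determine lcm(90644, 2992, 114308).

90644 = 2² · 17 · 31 · 43; 2992 = 2⁴ · 11 · 17; 114308 = 2² · 17 · 41²
lcm takes max exponent of each prime: 2⁴ · 11 · 17 · 31 · 41² · 43 = 6704392816

6704392816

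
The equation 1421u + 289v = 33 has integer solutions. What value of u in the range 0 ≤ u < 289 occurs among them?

Euclid: 1421 = 4·289 + 265; 289 = 1·265 + 24; 265 = 11·24 + 1; 24 = 24·1 + 0 → gcd = 1; 33 = 1·33.
Back-substitution yields 1421·(12) + 289·(-59) = 1, so one solution is u = 12·33 = 396, v = -59·33 = -1947.
Solutions in u differ by 289/1 = 289; the one in [0, 289) is 396 mod 289 = 107.

107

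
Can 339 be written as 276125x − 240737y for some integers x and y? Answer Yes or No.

Yes

By Bézout, 276125x − 240737y = 339 has integer solutions iff gcd(276125, 240737) | 339.
Euclid: 276125 = 1·240737 + 35388; 240737 = 6·35388 + 28409; 35388 = 1·28409 + 6979; 28409 = 4·6979 + 493; 6979 = 14·493 + 77; 493 = 6·77 + 31; 77 = 2·31 + 15; 31 = 2·15 + 1; 15 = 15·1 + 0. gcd = 1; 339 mod 1 = 0. Yes.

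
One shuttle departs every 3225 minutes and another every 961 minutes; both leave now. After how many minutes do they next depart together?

3225 = 3 · 5² · 43; 961 = 31²
max exponents: 3 · 5² · 31² · 43 = 3099225

3099225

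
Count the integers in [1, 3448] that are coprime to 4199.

2838

Prime factors of 4199: 13, 17, 19. Count integers ≤ 3448 divisible by none of them.
By inclusion–exclusion: 3448 − ⌊3448/13⌋ − ⌊3448/17⌋ − ⌊3448/19⌋ + ⌊3448/221⌋ + ⌊3448/247⌋ + ⌊3448/323⌋ − ⌊3448/4199⌋ = 2838.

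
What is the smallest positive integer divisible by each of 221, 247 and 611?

lcm(221, 247) = 221·247/gcd = 54587/13 = 4199
lcm(4199, 611) = 4199·611/gcd = 2565589/13 = 197353

197353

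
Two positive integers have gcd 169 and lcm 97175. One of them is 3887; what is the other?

u·v = gcd·lcm = 169·97175 = 16422575, so v = 16422575/3887 = 4225.

4225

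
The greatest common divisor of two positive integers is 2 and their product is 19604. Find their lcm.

gcd·lcm = product, so lcm = 19604/2 = 9802.

9802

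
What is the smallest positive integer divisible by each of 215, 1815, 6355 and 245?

215 = 5 · 43; 1815 = 3 · 5 · 11²; 6355 = 5 · 31 · 41; 245 = 5 · 7²
lcm takes max exponent of each prime: 3 · 5 · 7² · 11² · 31 · 41 · 43 = 4860564555

4860564555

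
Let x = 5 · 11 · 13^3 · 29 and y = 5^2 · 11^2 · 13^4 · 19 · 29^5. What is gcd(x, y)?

3504215

min exponent per shared prime: 5 · 11 · 13^3 · 29 = 3504215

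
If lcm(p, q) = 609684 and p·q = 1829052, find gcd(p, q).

3

From gcd × lcm = pq: gcd = 1829052 / 609684 = 3.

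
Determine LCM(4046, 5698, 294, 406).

1002853698

4046 = 2 · 7 · 17²; 5698 = 2 · 7 · 11 · 37; 294 = 2 · 3 · 7²; 406 = 2 · 7 · 29
lcm takes max exponent of each prime: 2 · 3 · 7² · 11 · 17² · 29 · 37 = 1002853698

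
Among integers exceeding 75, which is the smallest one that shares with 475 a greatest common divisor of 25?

100

gcd(a, 475) = 25 forces 25 | a; write a = 25s. Then gcd(25s, 25·19) = 25·gcd(s, 19), so need gcd(s, 19) = 1.
25s > 75 gives s ≥ 4. The least s ≥ 4 coprime to 19 is 4, so a = 25·4 = 100.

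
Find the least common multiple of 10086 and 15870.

10086 = 2 · 3 · 41²; 15870 = 2 · 3 · 5 · 23²
max exponents: 2 · 3 · 5 · 23² · 41² = 26677470

26677470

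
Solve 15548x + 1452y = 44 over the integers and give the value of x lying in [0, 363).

154

gcd(15548, 1452) = 4 (Euclid: 15548 = 10·1452 + 1028; 1452 = 1·1028 + 424; 1028 = 2·424 + 180; 424 = 2·180 + 64; 180 = 2·64 + 52; 64 = 1·52 + 12; 52 = 4·12 + 4; 12 = 3·4 + 0), and 4 | 44.
Extended Euclid: 15548·(113) + 1452·(-1210) = 4. Scale by 11: x₀ = 1243.
General solution x = x₀ + 363t; reducing mod 363 gives x = 154 (and y = -1649).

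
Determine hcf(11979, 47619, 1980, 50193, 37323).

99

11979 = 3² · 11³; 47619 = 3² · 11 · 13 · 37; 1980 = 2² · 3² · 5 · 11; 50193 = 3³ · 11 · 13²; 37323 = 3² · 11 · 13 · 29
gcd takes min exponent of each prime: 3² · 11 = 99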